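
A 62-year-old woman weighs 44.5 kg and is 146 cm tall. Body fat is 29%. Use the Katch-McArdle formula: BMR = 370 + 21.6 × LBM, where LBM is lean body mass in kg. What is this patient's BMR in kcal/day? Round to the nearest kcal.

LBM = 44.5 × (1 − 0.29) = 31.595 kg. Katch-McArdle: BMR = 370 + 21.6 × 31.595 = 1052.452 kcal/day.

1052 kcal/day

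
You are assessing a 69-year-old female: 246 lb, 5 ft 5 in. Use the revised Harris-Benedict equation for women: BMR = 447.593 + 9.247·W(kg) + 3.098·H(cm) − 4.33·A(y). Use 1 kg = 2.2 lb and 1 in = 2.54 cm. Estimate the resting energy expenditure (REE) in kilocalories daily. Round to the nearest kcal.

Convert to metric: weight = 246 ÷ 2.2 = 111.8182 kg; height = (5×12 + 5) × 2.54 = 65 × 2.54 = 165.1 cm.
Harris-Benedict: BMR = 447.593 + 9.247(111.8182) + 3.098(165.1) − 4.33(69) = 1694.2855 kcal/day.

1694 kilocalories daily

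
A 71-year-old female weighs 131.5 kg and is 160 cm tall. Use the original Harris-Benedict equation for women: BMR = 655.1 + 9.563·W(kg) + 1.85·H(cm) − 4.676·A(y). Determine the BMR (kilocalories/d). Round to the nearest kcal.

Harris-Benedict: BMR = 655.1 + 9.563(131.5) + 1.85(160) − 4.676(71) = 1876.6385 kcal/day.

1877 kilocalories/d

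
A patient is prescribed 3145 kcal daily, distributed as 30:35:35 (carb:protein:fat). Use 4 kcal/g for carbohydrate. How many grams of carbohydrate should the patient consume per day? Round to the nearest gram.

Carbohydrate energy = 30% × 3145 = 943.5 kcal.
At 4 kcal/g: 943.5 ÷ 4 = 235.875 g.

236 g/day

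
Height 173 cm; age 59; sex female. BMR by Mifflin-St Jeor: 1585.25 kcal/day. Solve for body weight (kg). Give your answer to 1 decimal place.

1585.25 = 10·W + 6.25(173) − 5(59) − 161
10·W = 1585.25 − 625.25 = 960, so W = 96 kg.

96.0 kg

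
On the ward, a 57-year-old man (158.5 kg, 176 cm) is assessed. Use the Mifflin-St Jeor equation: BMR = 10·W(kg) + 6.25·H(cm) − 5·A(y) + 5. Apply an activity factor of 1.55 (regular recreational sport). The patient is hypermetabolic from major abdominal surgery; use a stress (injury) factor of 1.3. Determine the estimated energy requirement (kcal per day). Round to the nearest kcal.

4846 kcal per day

Mifflin-St Jeor (male): BMR = 10(158.5) + 6.25(176) − 5(57) + 5 = 1585 + 1100 − 285 + 5 = 2405 kcal/day.
TEE = BMR × activity factor = 2405 × 1.55 = 3727.75 kcal/day.
Apply stress factor: 3727.75 × 1.3 = 4846.075 kcal/day.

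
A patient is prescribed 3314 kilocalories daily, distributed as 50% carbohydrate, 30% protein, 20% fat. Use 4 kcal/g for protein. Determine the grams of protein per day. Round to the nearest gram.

249 g/day

Protein energy = 30% × 3314 = 994.2 kcal.
At 4 kcal/g: 994.2 ÷ 4 = 248.55 g.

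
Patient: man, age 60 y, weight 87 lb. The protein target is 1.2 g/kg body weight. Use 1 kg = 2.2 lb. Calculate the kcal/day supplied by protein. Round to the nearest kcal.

190 kcal/day

Weight in kg = 87 ÷ 2.2 = 39.5455 kg.
Protein = 1.2 g/kg × 39.5455 kg = 47.4545 g/day.
Protein energy = 47.4545 g × 4 kcal/g = 189.8182 kcal/day.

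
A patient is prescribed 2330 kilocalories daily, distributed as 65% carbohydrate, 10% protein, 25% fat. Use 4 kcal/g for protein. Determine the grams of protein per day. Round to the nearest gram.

Protein energy = 10% × 2330 = 233 kcal.
At 4 kcal/g: 233 ÷ 4 = 58.25 g.

58 g/day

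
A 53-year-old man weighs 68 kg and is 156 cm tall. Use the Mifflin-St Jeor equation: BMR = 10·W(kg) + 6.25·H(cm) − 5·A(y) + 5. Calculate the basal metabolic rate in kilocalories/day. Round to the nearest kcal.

1395 kilocalories/day

Mifflin-St Jeor (male): BMR = 10(68) + 6.25(156) − 5(53) + 5 = 680 + 975 − 265 + 5 = 1395 kcal/day.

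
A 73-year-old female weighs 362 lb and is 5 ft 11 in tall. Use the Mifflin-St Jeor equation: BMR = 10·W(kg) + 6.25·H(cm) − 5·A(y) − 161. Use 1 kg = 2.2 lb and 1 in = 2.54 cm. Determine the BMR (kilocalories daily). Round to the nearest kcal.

Convert to metric: weight = 362 ÷ 2.2 = 164.5455 kg; height = (5×12 + 11) × 2.54 = 71 × 2.54 = 180.34 cm.
Mifflin-St Jeor (female): BMR = 10(164.5455) + 6.25(180.34) − 5(73) − 161 = 1645.4545 + 1127.125 − 365 − 161 = 2246.5795 kcal/day.

2247 kilocalories daily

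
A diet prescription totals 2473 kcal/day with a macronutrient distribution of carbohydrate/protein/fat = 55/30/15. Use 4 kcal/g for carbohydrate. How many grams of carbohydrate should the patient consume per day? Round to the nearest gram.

Carbohydrate energy = 55% × 2473 = 1360.15 kcal.
At 4 kcal/g: 1360.15 ÷ 4 = 340.0375 g.

340 g/day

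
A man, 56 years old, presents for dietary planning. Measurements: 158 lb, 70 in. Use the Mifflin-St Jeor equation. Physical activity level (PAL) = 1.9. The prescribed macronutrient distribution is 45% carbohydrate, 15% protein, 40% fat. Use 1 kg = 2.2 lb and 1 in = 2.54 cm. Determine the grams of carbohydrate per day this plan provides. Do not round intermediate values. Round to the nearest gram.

332 g/day

Convert to metric: weight = 158 ÷ 2.2 = 71.8182 kg; height = 70 × 2.54 = 177.8 cm.
Mifflin-St Jeor (male): BMR = 10(71.8182) + 6.25(177.8) − 5(56) + 5 = 718.1818 + 1111.25 − 280 + 5 = 1554.4318 kcal/day.
TEE = 1554.4318 × 1.9 = 2953.4205 kcal/day.
Carbohydrate energy = 45% × 2953.4205 = 1329.0392 kcal.
Carbohydrate = 1329.0392 ÷ 4 kcal/g = 332.2598 g.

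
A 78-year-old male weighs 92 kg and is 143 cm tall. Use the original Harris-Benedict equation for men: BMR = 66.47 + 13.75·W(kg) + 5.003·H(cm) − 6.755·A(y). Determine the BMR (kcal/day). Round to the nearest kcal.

1520 kcal/day

Harris-Benedict: BMR = 66.47 + 13.75(92) + 5.003(143) − 6.755(78) = 1520.009 kcal/day.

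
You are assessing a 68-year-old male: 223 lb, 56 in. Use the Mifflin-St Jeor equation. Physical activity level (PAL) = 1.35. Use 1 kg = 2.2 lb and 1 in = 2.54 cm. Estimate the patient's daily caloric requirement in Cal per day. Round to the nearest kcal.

Convert to metric: weight = 223 ÷ 2.2 = 101.3636 kg; height = 56 × 2.54 = 142.24 cm.
Mifflin-St Jeor (male): BMR = 10(101.3636) + 6.25(142.24) − 5(68) + 5 = 1013.6364 + 889 − 340 + 5 = 1567.6364 kcal/day.
TEE = BMR × activity factor = 1567.6364 × 1.35 = 2116.3091 kcal/day.

2116 Cal per day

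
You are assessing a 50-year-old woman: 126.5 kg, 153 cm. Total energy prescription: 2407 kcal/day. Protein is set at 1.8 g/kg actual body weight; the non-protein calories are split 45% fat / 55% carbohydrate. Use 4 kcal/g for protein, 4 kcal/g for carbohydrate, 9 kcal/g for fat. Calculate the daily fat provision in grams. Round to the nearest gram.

Protein = 1.8 × 126.5 = 227.7 g → 227.7 × 4 = 910.8 kcal.
Non-protein calories = 2407 − 910.8 = 1496.2 kcal.
Fat: 45% × 1496.2 = 673.29 kcal; carbohydrate: 822.91 kcal.
Fat: 673.29 kcal ÷ 9 kcal/g = 74.81 g.

75 g/day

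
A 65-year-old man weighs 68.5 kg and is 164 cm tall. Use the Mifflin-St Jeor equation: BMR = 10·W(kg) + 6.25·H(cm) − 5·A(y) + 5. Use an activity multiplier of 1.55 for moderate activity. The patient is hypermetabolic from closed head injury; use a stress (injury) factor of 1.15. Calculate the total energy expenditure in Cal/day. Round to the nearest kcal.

Mifflin-St Jeor (male): BMR = 10(68.5) + 6.25(164) − 5(65) + 5 = 685 + 1025 − 325 + 5 = 1390 kcal/day.
TEE = BMR × activity factor = 1390 × 1.55 = 2154.5 kcal/day.
Apply stress factor: 2154.5 × 1.15 = 2477.675 kcal/day.

2478 Cal/day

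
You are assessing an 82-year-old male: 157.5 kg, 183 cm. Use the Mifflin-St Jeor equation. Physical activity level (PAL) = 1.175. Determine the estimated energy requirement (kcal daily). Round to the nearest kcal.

Mifflin-St Jeor (male): BMR = 10(157.5) + 6.25(183) − 5(82) + 5 = 1575 + 1143.75 − 410 + 5 = 2313.75 kcal/day.
TEE = BMR × activity factor = 2313.75 × 1.175 = 2718.6563 kcal/day.

2719 kcal daily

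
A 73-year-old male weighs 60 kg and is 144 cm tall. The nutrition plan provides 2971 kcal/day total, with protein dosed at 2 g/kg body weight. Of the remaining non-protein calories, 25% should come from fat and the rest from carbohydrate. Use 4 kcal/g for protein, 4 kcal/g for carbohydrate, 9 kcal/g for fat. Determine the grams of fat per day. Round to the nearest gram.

Protein = 2 × 60 = 120 g → 120 × 4 = 480 kcal.
Non-protein calories = 2971 − 480 = 2491 kcal.
Fat: 25% × 2491 = 622.75 kcal; carbohydrate: 1868.25 kcal.
Fat: 622.75 kcal ÷ 9 kcal/g = 69.1944 g.

69 g/day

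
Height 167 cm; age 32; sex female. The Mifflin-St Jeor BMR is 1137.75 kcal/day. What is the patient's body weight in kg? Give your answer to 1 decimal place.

1137.75 = 10·W + 6.25(167) − 5(32) − 161
10·W = 1137.75 − 722.75 = 415, so W = 41.5 kg.

41.5 kg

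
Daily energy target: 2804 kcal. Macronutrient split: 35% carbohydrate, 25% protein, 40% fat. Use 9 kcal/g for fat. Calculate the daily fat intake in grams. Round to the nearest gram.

125 g/day

Fat energy = 40% × 2804 = 1121.6 kcal.
At 9 kcal/g: 1121.6 ÷ 9 = 124.6222 g.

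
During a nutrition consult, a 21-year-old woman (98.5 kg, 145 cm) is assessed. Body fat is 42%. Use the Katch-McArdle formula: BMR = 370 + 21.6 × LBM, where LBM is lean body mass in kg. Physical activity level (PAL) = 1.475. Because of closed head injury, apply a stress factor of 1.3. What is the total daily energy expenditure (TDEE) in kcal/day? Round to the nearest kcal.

3076 kcal/day

LBM = 98.5 × (1 − 0.42) = 57.13 kg. Katch-McArdle: BMR = 370 + 21.6 × 57.13 = 1604.008 kcal/day.
TEE = BMR × activity factor = 1604.008 × 1.475 = 2365.9118 kcal/day.
Apply stress factor: 2365.9118 × 1.3 = 3075.6853 kcal/day.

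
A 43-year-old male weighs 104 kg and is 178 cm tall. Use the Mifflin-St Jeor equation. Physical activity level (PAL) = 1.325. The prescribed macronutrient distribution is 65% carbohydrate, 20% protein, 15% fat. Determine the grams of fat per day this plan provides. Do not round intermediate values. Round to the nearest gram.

43 g/day

Mifflin-St Jeor (male): BMR = 10(104) + 6.25(178) − 5(43) + 5 = 1040 + 1112.5 − 215 + 5 = 1942.5 kcal/day.
TEE = 1942.5 × 1.325 = 2573.8125 kcal/day.
Fat energy = 15% × 2573.8125 = 386.0719 kcal.
Fat = 386.0719 ÷ 9 kcal/g = 42.8969 g.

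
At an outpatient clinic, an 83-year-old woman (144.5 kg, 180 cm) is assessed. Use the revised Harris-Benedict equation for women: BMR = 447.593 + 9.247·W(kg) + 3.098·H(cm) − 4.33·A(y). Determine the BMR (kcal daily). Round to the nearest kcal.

Harris-Benedict: BMR = 447.593 + 9.247(144.5) + 3.098(180) − 4.33(83) = 1982.0345 kcal/day.

1982 kcal daily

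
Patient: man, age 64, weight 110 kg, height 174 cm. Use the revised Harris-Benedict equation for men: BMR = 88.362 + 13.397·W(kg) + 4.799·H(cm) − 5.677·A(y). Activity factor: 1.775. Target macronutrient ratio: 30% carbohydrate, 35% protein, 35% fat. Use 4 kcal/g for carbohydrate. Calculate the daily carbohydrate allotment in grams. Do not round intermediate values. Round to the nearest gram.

271 g/day

Harris-Benedict: BMR = 88.362 + 13.397(110) + 4.799(174) − 5.677(64) = 2033.73 kcal/day.
TEE = 2033.73 × 1.775 = 3609.8708 kcal/day.
Carbohydrate energy = 30% × 3609.8708 = 1082.9612 kcal.
Carbohydrate = 1082.9612 ÷ 4 kcal/g = 270.7403 g.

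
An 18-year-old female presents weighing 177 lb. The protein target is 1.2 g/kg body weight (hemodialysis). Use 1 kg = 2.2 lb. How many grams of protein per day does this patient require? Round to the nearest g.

97 g/day

Weight in kg = 177 ÷ 2.2 = 80.4545 kg.
Protein = 1.2 g/kg × 80.4545 kg = 96.5455 g/day.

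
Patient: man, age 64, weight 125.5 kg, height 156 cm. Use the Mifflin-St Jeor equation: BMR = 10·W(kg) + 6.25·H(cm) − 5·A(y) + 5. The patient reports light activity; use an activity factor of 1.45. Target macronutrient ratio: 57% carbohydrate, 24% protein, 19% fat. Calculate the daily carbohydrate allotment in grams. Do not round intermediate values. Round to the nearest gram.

Mifflin-St Jeor (male): BMR = 10(125.5) + 6.25(156) − 5(64) + 5 = 1255 + 975 − 320 + 5 = 1915 kcal/day.
TEE = 1915 × 1.45 = 2776.75 kcal/day.
Carbohydrate energy = 57% × 2776.75 = 1582.7475 kcal.
Carbohydrate = 1582.7475 ÷ 4 kcal/g = 395.6869 g.

396 g/day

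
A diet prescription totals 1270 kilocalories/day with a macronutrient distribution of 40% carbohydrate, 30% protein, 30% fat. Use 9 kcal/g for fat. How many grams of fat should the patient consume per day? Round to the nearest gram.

42 g/day

Fat energy = 30% × 1270 = 381 kcal.
At 9 kcal/g: 381 ÷ 9 = 42.3333 g.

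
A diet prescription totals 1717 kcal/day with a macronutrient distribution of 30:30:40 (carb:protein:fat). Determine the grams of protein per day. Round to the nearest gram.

Protein energy = 30% × 1717 = 515.1 kcal.
At 4 kcal/g: 515.1 ÷ 4 = 128.775 g.

129 g/day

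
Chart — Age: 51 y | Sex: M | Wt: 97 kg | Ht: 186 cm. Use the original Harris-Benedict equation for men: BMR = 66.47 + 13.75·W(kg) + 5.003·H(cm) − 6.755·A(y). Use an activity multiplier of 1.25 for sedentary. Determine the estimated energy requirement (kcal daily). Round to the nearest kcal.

2483 kcal daily

Harris-Benedict: BMR = 66.47 + 13.75(97) + 5.003(186) − 6.755(51) = 1986.273 kcal/day.
TEE = BMR × activity factor = 1986.273 × 1.25 = 2482.8413 kcal/day.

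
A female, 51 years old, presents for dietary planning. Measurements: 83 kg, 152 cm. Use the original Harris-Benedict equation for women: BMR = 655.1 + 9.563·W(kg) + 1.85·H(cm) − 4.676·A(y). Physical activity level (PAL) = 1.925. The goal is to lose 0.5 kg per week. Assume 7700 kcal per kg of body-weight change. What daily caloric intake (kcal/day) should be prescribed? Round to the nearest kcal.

2321 kcal/day

Harris-Benedict: BMR = 655.1 + 9.563(83) + 1.85(152) − 4.676(51) = 1491.553 kcal/day.
TEE = 1491.553 × 1.925 = 2871.2395 kcal/day.
Required daily deficit = 0.5 × 7700 ÷ 7 = 550 kcal/day.
Target intake = 2871.2395 − 550 = 2321.2395 kcal/day.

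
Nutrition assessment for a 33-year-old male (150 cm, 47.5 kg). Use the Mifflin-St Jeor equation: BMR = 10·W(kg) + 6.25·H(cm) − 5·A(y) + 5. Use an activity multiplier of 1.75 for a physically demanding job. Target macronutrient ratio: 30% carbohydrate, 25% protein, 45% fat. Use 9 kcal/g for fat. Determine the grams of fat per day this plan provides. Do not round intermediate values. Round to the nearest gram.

110 g/day

Mifflin-St Jeor (male): BMR = 10(47.5) + 6.25(150) − 5(33) + 5 = 475 + 937.5 − 165 + 5 = 1252.5 kcal/day.
TEE = 1252.5 × 1.75 = 2191.875 kcal/day.
Fat energy = 45% × 2191.875 = 986.3438 kcal.
Fat = 986.3438 ÷ 9 kcal/g = 109.5938 g.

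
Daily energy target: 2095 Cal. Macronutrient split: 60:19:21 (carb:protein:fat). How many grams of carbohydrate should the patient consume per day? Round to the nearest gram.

314 g/day

Carbohydrate energy = 60% × 2095 = 1257 kcal.
At 4 kcal/g: 1257 ÷ 4 = 314.25 g.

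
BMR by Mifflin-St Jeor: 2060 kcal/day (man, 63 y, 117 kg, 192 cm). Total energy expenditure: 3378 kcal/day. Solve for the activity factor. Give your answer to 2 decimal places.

Activity factor = TEE ÷ BMR = 3378 ÷ 2060 = 1.64.

1.64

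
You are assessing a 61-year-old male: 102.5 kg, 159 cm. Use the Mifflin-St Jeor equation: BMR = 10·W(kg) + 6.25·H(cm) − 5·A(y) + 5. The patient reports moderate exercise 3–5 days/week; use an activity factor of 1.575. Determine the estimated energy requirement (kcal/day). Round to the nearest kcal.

Mifflin-St Jeor (male): BMR = 10(102.5) + 6.25(159) − 5(61) + 5 = 1025 + 993.75 − 305 + 5 = 1718.75 kcal/day.
TEE = BMR × activity factor = 1718.75 × 1.575 = 2707.0313 kcal/day.

2707 kcal/day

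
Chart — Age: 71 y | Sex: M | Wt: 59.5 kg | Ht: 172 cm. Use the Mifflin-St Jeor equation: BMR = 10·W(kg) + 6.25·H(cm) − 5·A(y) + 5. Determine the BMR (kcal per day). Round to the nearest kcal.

Mifflin-St Jeor (male): BMR = 10(59.5) + 6.25(172) − 5(71) + 5 = 595 + 1075 − 355 + 5 = 1320 kcal/day.

1320 kcal per day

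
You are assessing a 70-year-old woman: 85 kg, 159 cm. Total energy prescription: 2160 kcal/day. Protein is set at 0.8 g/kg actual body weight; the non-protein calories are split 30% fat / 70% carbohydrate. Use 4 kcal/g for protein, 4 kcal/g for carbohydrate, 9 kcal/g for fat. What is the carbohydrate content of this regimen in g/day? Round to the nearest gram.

330 g/day

Protein = 0.8 × 85 = 68 g → 68 × 4 = 272 kcal.
Non-protein calories = 2160 − 272 = 1888 kcal.
Fat: 30% × 1888 = 566.4 kcal; carbohydrate: 1321.6 kcal.
Carbohydrate: 1321.6 kcal ÷ 4 kcal/g = 330.4 g.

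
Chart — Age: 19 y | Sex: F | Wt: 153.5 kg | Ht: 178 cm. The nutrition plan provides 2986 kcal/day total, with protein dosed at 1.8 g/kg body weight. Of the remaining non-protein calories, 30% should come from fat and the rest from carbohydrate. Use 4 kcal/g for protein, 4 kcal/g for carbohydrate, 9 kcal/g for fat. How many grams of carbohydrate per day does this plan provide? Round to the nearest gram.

Protein = 1.8 × 153.5 = 276.3 g → 276.3 × 4 = 1105.2 kcal.
Non-protein calories = 2986 − 1105.2 = 1880.8 kcal.
Fat: 30% × 1880.8 = 564.24 kcal; carbohydrate: 1316.56 kcal.
Carbohydrate: 1316.56 kcal ÷ 4 kcal/g = 329.14 g.

329 g/day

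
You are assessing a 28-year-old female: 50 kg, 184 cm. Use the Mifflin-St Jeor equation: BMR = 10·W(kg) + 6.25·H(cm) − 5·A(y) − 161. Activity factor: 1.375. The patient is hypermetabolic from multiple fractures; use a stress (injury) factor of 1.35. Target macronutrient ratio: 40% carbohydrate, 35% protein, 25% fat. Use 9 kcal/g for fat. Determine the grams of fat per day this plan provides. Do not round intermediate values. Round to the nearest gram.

Mifflin-St Jeor (female): BMR = 10(50) + 6.25(184) − 5(28) − 161 = 500 + 1150 − 140 − 161 = 1349 kcal/day.
TEE = 1349 × 1.375 = 1854.875 kcal/day.
With stress factor 1.35: 1854.875 × 1.35 = 2504.0813 kcal/day.
Fat energy = 25% × 2504.0813 = 626.0203 kcal.
Fat = 626.0203 ÷ 9 kcal/g = 69.5578 g.

70 g/day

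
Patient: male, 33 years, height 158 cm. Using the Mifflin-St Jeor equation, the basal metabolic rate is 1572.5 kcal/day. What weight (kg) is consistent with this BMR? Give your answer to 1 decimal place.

1572.5 = 10·W + 6.25(158) − 5(33) + 5
10·W = 1572.5 − 827.5 = 745, so W = 74.5 kg.

74.5 kg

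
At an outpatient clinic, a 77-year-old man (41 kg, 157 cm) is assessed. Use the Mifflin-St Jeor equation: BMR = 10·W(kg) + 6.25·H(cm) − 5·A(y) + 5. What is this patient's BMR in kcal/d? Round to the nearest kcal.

1011 kcal/d

Mifflin-St Jeor (male): BMR = 10(41) + 6.25(157) − 5(77) + 5 = 410 + 981.25 − 385 + 5 = 1011.25 kcal/day.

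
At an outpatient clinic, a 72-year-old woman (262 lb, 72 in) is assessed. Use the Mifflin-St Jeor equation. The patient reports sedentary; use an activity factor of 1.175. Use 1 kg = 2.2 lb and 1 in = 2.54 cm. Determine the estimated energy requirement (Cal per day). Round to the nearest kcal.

Convert to metric: weight = 262 ÷ 2.2 = 119.0909 kg; height = 72 × 2.54 = 182.88 cm.
Mifflin-St Jeor (female): BMR = 10(119.0909) + 6.25(182.88) − 5(72) − 161 = 1190.9091 + 1143 − 360 − 161 = 1812.9091 kcal/day.
TEE = BMR × activity factor = 1812.9091 × 1.175 = 2130.1682 kcal/day.

2130 Cal per day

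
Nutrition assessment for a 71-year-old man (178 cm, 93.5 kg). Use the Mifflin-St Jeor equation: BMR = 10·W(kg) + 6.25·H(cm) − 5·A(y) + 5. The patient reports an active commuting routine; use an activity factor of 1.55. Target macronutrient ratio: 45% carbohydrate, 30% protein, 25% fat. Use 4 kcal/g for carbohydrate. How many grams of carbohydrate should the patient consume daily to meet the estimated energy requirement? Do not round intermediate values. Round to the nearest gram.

296 g/day

Mifflin-St Jeor (male): BMR = 10(93.5) + 6.25(178) − 5(71) + 5 = 935 + 1112.5 − 355 + 5 = 1697.5 kcal/day.
TEE = 1697.5 × 1.55 = 2631.125 kcal/day.
Carbohydrate energy = 45% × 2631.125 = 1184.0063 kcal.
Carbohydrate = 1184.0063 ÷ 4 kcal/g = 296.0016 g.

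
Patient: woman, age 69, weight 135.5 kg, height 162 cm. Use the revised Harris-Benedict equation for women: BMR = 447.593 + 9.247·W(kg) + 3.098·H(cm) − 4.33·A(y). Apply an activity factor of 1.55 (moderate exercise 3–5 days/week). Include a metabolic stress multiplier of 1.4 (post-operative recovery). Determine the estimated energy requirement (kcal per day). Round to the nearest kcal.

Harris-Benedict: BMR = 447.593 + 9.247(135.5) + 3.098(162) − 4.33(69) = 1903.6675 kcal/day.
TEE = BMR × activity factor = 1903.6675 × 1.55 = 2950.6846 kcal/day.
Apply stress factor: 2950.6846 × 1.4 = 4130.9585 kcal/day.

4131 kcal per day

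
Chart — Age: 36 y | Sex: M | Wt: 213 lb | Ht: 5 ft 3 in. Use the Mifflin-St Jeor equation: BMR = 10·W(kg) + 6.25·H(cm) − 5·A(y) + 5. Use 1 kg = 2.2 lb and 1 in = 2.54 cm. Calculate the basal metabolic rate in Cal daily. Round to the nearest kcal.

1793 Cal daily

Convert to metric: weight = 213 ÷ 2.2 = 96.8182 kg; height = (5×12 + 3) × 2.54 = 63 × 2.54 = 160.02 cm.
Mifflin-St Jeor (male): BMR = 10(96.8182) + 6.25(160.02) − 5(36) + 5 = 968.1818 + 1000.125 − 180 + 5 = 1793.3068 kcal/day.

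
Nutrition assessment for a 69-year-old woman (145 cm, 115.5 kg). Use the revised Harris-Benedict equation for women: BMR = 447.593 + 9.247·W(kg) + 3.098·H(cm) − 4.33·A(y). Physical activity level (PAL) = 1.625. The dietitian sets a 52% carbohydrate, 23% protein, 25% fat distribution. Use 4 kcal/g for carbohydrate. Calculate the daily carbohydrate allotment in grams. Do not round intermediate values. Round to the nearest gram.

352 g/day

Harris-Benedict: BMR = 447.593 + 9.247(115.5) + 3.098(145) − 4.33(69) = 1666.0615 kcal/day.
TEE = 1666.0615 × 1.625 = 2707.3499 kcal/day.
Carbohydrate energy = 52% × 2707.3499 = 1407.822 kcal.
Carbohydrate = 1407.822 ÷ 4 kcal/g = 351.9555 g.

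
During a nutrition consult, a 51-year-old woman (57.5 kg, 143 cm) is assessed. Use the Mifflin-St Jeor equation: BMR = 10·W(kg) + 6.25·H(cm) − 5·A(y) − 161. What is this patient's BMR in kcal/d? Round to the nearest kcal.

Mifflin-St Jeor (female): BMR = 10(57.5) + 6.25(143) − 5(51) − 161 = 575 + 893.75 − 255 − 161 = 1052.75 kcal/day.

1053 kcal/d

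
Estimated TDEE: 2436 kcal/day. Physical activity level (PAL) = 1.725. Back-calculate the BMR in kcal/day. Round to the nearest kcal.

BMR = TEE ÷ activity factor = 2436 ÷ 1.725 = 1412.1739 kcal/day.

1412 kcal/day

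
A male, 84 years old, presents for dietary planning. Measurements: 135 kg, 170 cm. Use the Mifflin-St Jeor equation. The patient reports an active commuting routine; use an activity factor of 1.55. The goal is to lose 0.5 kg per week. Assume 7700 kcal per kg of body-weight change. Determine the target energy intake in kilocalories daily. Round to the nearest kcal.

2546 kilocalories daily

Mifflin-St Jeor (male): BMR = 10(135) + 6.25(170) − 5(84) + 5 = 1350 + 1062.5 − 420 + 5 = 1997.5 kcal/day.
TEE = 1997.5 × 1.55 = 3096.125 kcal/day.
Required daily deficit = 0.5 × 7700 ÷ 7 = 550 kcal/day.
Target intake = 3096.125 − 550 = 2546.125 kcal/day.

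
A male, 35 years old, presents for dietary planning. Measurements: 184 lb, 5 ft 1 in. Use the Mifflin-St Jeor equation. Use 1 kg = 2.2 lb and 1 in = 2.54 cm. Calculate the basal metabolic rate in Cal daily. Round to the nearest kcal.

Convert to metric: weight = 184 ÷ 2.2 = 83.6364 kg; height = (5×12 + 1) × 2.54 = 61 × 2.54 = 154.94 cm.
Mifflin-St Jeor (male): BMR = 10(83.6364) + 6.25(154.94) − 5(35) + 5 = 836.3636 + 968.375 − 175 + 5 = 1634.7386 kcal/day.

1635 Cal daily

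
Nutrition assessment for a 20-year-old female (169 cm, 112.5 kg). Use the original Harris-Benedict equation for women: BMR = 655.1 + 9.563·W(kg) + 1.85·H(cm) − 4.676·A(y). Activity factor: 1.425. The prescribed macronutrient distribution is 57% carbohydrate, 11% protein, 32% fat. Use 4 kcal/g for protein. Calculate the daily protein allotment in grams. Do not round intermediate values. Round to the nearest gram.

76 g/day

Harris-Benedict: BMR = 655.1 + 9.563(112.5) + 1.85(169) − 4.676(20) = 1950.0675 kcal/day.
TEE = 1950.0675 × 1.425 = 2778.8462 kcal/day.
Protein energy = 11% × 2778.8462 = 305.6731 kcal.
Protein = 305.6731 ÷ 4 kcal/g = 76.4183 g.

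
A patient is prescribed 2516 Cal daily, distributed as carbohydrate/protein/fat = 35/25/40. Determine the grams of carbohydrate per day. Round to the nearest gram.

220 g/day

Carbohydrate energy = 35% × 2516 = 880.6 kcal.
At 4 kcal/g: 880.6 ÷ 4 = 220.15 g.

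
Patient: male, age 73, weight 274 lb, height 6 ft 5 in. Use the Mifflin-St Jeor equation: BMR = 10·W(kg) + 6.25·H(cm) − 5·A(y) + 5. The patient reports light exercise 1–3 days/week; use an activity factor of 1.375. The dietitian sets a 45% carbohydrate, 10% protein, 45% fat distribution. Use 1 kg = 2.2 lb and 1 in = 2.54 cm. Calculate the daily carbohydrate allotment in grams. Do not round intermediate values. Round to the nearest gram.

Convert to metric: weight = 274 ÷ 2.2 = 124.5455 kg; height = (6×12 + 5) × 2.54 = 77 × 2.54 = 195.58 cm.
Mifflin-St Jeor (male): BMR = 10(124.5455) + 6.25(195.58) − 5(73) + 5 = 1245.4545 + 1222.375 − 365 + 5 = 2107.8295 kcal/day.
TEE = 2107.8295 × 1.375 = 2898.2656 kcal/day.
Carbohydrate energy = 45% × 2898.2656 = 1304.2195 kcal.
Carbohydrate = 1304.2195 ÷ 4 kcal/g = 326.0549 g.

326 g/day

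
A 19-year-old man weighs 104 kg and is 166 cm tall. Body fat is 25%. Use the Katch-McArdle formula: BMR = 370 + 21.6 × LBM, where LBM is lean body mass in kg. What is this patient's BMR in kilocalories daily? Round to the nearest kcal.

2055 kilocalories daily

LBM = 104 × (1 − 0.25) = 78 kg. Katch-McArdle: BMR = 370 + 21.6 × 78 = 2054.8 kcal/day.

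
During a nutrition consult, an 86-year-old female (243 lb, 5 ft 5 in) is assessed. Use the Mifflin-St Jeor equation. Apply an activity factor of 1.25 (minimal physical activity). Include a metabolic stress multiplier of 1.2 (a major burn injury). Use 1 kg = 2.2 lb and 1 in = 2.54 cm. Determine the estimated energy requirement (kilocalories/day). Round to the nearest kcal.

2318 kilocalories/day

Convert to metric: weight = 243 ÷ 2.2 = 110.4545 kg; height = (5×12 + 5) × 2.54 = 65 × 2.54 = 165.1 cm.
Mifflin-St Jeor (female): BMR = 10(110.4545) + 6.25(165.1) − 5(86) − 161 = 1104.5455 + 1031.875 − 430 − 161 = 1545.4205 kcal/day.
TEE = BMR × activity factor = 1545.4205 × 1.25 = 1931.7756 kcal/day.
Apply stress factor: 1931.7756 × 1.2 = 2318.1307 kcal/day.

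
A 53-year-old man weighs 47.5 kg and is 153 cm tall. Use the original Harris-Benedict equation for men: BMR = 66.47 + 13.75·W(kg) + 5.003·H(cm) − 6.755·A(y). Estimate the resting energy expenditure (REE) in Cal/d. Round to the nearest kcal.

Harris-Benedict: BMR = 66.47 + 13.75(47.5) + 5.003(153) − 6.755(53) = 1127.039 kcal/day.

1127 Cal/d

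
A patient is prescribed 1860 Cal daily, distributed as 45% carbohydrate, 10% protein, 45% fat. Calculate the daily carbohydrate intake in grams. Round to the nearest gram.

Carbohydrate energy = 45% × 1860 = 837 kcal.
At 4 kcal/g: 837 ÷ 4 = 209.25 g.

209 g/day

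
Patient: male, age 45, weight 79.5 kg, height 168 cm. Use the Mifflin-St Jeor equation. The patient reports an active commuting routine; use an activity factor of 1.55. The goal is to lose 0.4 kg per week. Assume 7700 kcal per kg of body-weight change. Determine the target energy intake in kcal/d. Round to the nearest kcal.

2079 kcal/d

Mifflin-St Jeor (male): BMR = 10(79.5) + 6.25(168) − 5(45) + 5 = 795 + 1050 − 225 + 5 = 1625 kcal/day.
TEE = 1625 × 1.55 = 2518.75 kcal/day.
Required daily deficit = 0.4 × 7700 ÷ 7 = 440 kcal/day.
Target intake = 2518.75 − 440 = 2078.75 kcal/day.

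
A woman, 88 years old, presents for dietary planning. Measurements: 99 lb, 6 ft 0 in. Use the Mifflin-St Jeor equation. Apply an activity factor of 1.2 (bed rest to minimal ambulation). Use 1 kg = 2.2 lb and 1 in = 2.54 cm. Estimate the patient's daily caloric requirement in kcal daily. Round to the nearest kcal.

Convert to metric: weight = 99 ÷ 2.2 = 45 kg; height = (6×12 + 0) × 2.54 = 72 × 2.54 = 182.88 cm.
Mifflin-St Jeor (female): BMR = 10(45) + 6.25(182.88) − 5(88) − 161 = 450 + 1143 − 440 − 161 = 992 kcal/day.
TEE = BMR × activity factor = 992 × 1.2 = 1190.4 kcal/day.

1190 kcal daily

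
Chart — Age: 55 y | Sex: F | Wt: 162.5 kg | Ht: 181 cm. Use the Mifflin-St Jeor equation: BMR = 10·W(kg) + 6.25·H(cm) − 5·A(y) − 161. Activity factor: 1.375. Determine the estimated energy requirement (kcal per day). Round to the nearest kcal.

Mifflin-St Jeor (female): BMR = 10(162.5) + 6.25(181) − 5(55) − 161 = 1625 + 1131.25 − 275 − 161 = 2320.25 kcal/day.
TEE = BMR × activity factor = 2320.25 × 1.375 = 3190.3438 kcal/day.

3190 kcal per day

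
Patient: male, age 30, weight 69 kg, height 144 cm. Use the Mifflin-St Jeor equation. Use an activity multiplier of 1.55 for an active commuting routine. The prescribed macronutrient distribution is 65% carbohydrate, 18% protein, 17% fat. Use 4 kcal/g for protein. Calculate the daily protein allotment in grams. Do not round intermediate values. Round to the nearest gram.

101 g/day

Mifflin-St Jeor (male): BMR = 10(69) + 6.25(144) − 5(30) + 5 = 690 + 900 − 150 + 5 = 1445 kcal/day.
TEE = 1445 × 1.55 = 2239.75 kcal/day.
Protein energy = 18% × 2239.75 = 403.155 kcal.
Protein = 403.155 ÷ 4 kcal/g = 100.7888 g.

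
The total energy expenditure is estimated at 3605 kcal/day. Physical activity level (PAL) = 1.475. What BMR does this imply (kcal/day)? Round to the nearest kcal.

2444 kcal/day

BMR = TEE ÷ activity factor = 3605 ÷ 1.475 = 2444.0678 kcal/day.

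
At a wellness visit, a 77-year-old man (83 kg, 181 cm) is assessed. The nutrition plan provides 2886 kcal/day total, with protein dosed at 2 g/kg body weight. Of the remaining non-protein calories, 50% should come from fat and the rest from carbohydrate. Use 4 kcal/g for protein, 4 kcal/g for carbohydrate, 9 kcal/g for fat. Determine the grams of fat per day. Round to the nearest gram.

Protein = 2 × 83 = 166 g → 166 × 4 = 664 kcal.
Non-protein calories = 2886 − 664 = 2222 kcal.
Fat: 50% × 2222 = 1111 kcal; carbohydrate: 1111 kcal.
Fat: 1111 kcal ÷ 9 kcal/g = 123.4444 g.

123 g/day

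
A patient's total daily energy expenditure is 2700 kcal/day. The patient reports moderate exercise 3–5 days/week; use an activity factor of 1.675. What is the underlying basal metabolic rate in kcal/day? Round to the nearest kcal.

BMR = TEE ÷ activity factor = 2700 ÷ 1.675 = 1611.9403 kcal/day.

1612 kcal/day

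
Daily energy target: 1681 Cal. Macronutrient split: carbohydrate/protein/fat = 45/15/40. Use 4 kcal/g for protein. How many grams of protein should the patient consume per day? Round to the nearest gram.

63 g/day

Protein energy = 15% × 1681 = 252.15 kcal.
At 4 kcal/g: 252.15 ÷ 4 = 63.0375 g.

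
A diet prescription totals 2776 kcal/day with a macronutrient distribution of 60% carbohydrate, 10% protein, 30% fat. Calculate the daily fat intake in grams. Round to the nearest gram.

Fat energy = 30% × 2776 = 832.8 kcal.
At 9 kcal/g: 832.8 ÷ 9 = 92.5333 g.

93 g/day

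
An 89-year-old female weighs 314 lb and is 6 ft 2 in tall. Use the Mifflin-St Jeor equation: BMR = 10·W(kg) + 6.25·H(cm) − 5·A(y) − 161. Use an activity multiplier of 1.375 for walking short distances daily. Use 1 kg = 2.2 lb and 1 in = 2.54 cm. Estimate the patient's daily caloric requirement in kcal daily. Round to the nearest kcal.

2745 kcal daily

Convert to metric: weight = 314 ÷ 2.2 = 142.7273 kg; height = (6×12 + 2) × 2.54 = 74 × 2.54 = 187.96 cm.
Mifflin-St Jeor (female): BMR = 10(142.7273) + 6.25(187.96) − 5(89) − 161 = 1427.2727 + 1174.75 − 445 − 161 = 1996.0227 kcal/day.
TEE = BMR × activity factor = 1996.0227 × 1.375 = 2744.5313 kcal/day.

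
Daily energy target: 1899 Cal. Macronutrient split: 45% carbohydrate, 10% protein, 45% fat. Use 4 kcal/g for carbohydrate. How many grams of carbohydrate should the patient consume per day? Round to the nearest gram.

Carbohydrate energy = 45% × 1899 = 854.55 kcal.
At 4 kcal/g: 854.55 ÷ 4 = 213.6375 g.

214 g/day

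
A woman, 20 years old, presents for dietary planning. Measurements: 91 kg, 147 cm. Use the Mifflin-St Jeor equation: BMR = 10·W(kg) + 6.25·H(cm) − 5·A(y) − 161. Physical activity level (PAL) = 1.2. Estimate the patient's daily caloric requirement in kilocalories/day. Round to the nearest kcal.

1881 kilocalories/day

Mifflin-St Jeor (female): BMR = 10(91) + 6.25(147) − 5(20) − 161 = 910 + 918.75 − 100 − 161 = 1567.75 kcal/day.
TEE = BMR × activity factor = 1567.75 × 1.2 = 1881.3 kcal/day.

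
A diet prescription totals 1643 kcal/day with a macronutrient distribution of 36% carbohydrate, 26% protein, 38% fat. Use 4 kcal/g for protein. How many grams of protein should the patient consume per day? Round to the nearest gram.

Protein energy = 26% × 1643 = 427.18 kcal.
At 4 kcal/g: 427.18 ÷ 4 = 106.795 g.

107 g/day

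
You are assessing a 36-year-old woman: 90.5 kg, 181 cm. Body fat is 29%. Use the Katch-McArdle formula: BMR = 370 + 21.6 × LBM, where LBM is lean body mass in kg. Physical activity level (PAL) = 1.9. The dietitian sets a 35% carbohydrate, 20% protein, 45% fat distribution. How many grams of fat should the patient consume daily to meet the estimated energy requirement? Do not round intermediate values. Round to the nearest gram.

167 g/day

LBM = 90.5 × (1 − 0.29) = 64.255 kg. Katch-McArdle: BMR = 370 + 21.6 × 64.255 = 1757.908 kcal/day.
TEE = 1757.908 × 1.9 = 3340.0252 kcal/day.
Fat energy = 45% × 3340.0252 = 1503.0113 kcal.
Fat = 1503.0113 ÷ 9 kcal/g = 167.0013 g.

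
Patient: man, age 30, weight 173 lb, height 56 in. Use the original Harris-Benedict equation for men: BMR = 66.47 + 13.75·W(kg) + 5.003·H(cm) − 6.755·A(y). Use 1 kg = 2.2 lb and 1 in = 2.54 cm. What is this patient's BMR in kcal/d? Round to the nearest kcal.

1657 kcal/d

Convert to metric: weight = 173 ÷ 2.2 = 78.6364 kg; height = 56 × 2.54 = 142.24 cm.
Harris-Benedict: BMR = 66.47 + 13.75(78.6364) + 5.003(142.24) − 6.755(30) = 1656.6967 kcal/day.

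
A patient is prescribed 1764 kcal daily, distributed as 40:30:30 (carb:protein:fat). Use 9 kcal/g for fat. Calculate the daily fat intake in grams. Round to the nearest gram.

59 g/day

Fat energy = 30% × 1764 = 529.2 kcal.
At 9 kcal/g: 529.2 ÷ 9 = 58.8 g.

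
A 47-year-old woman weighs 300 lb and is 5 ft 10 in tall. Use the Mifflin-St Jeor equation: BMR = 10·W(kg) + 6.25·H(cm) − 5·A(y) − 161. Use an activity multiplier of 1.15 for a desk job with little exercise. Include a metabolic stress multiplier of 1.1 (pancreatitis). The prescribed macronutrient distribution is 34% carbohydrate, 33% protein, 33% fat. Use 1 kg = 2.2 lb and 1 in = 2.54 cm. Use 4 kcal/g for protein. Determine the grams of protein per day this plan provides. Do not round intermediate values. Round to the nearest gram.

Convert to metric: weight = 300 ÷ 2.2 = 136.3636 kg; height = (5×12 + 10) × 2.54 = 70 × 2.54 = 177.8 cm.
Mifflin-St Jeor (female): BMR = 10(136.3636) + 6.25(177.8) − 5(47) − 161 = 1363.6364 + 1111.25 − 235 − 161 = 2078.8864 kcal/day.
TEE = 2078.8864 × 1.15 = 2390.7193 kcal/day.
With stress factor 1.1: 2390.7193 × 1.1 = 2629.7913 kcal/day.
Protein energy = 33% × 2629.7913 = 867.8311 kcal.
Protein = 867.8311 ÷ 4 kcal/g = 216.9578 g.

217 g/day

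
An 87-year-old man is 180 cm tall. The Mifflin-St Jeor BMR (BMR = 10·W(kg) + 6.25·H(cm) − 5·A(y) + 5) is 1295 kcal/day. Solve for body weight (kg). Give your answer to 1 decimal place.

60.0 kg

1295 = 10·W + 6.25(180) − 5(87) + 5
10·W = 1295 − 695 = 600, so W = 60 kg.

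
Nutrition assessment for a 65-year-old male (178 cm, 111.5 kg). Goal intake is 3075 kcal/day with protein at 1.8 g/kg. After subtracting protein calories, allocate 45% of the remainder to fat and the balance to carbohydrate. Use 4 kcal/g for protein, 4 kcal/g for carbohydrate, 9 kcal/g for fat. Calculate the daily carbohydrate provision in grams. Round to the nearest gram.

312 g/day

Protein = 1.8 × 111.5 = 200.7 g → 200.7 × 4 = 802.8 kcal.
Non-protein calories = 3075 − 802.8 = 2272.2 kcal.
Fat: 45% × 2272.2 = 1022.49 kcal; carbohydrate: 1249.71 kcal.
Carbohydrate: 1249.71 kcal ÷ 4 kcal/g = 312.4275 g.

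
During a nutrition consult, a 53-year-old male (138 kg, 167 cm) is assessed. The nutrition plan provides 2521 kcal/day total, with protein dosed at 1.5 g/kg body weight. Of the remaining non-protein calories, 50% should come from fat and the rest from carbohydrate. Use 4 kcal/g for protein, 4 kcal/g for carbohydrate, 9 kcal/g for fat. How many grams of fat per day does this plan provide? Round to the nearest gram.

Protein = 1.5 × 138 = 207 g → 207 × 4 = 828 kcal.
Non-protein calories = 2521 − 828 = 1693 kcal.
Fat: 50% × 1693 = 846.5 kcal; carbohydrate: 846.5 kcal.
Fat: 846.5 kcal ÷ 9 kcal/g = 94.0556 g.

94 g/day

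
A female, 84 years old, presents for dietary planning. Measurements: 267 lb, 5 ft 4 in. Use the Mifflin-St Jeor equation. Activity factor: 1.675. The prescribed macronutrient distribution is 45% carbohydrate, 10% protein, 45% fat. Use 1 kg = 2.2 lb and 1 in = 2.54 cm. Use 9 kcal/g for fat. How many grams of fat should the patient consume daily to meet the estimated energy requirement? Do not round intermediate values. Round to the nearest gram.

138 g/day

Convert to metric: weight = 267 ÷ 2.2 = 121.3636 kg; height = (5×12 + 4) × 2.54 = 64 × 2.54 = 162.56 cm.
Mifflin-St Jeor (female): BMR = 10(121.3636) + 6.25(162.56) − 5(84) − 161 = 1213.6364 + 1016 − 420 − 161 = 1648.6364 kcal/day.
TEE = 1648.6364 × 1.675 = 2761.4659 kcal/day.
Fat energy = 45% × 2761.4659 = 1242.6597 kcal.
Fat = 1242.6597 ÷ 9 kcal/g = 138.0733 g.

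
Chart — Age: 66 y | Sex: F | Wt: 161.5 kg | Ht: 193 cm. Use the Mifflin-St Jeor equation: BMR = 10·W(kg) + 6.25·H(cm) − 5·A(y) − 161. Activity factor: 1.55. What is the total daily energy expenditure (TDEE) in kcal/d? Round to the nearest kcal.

3612 kcal/d

Mifflin-St Jeor (female): BMR = 10(161.5) + 6.25(193) − 5(66) − 161 = 1615 + 1206.25 − 330 − 161 = 2330.25 kcal/day.
TEE = BMR × activity factor = 2330.25 × 1.55 = 3611.8875 kcal/day.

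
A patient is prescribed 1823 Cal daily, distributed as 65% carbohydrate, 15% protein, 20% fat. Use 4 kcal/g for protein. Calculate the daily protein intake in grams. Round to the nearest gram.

Protein energy = 15% × 1823 = 273.45 kcal.
At 4 kcal/g: 273.45 ÷ 4 = 68.3625 g.

68 g/day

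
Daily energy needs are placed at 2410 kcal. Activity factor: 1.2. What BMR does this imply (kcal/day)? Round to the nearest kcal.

BMR = TEE ÷ activity factor = 2410 ÷ 1.2 = 2008.3333 kcal/day.

2008 kcal/day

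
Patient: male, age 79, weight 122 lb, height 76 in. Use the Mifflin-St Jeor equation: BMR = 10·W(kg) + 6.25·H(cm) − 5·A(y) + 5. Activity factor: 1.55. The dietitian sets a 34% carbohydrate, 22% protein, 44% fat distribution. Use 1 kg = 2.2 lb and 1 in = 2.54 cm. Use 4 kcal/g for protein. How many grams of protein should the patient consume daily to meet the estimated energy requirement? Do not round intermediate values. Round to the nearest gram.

Convert to metric: weight = 122 ÷ 2.2 = 55.4545 kg; height = 76 × 2.54 = 193.04 cm.
Mifflin-St Jeor (male): BMR = 10(55.4545) + 6.25(193.04) − 5(79) + 5 = 554.5455 + 1206.5 − 395 + 5 = 1371.0455 kcal/day.
TEE = 1371.0455 × 1.55 = 2125.1205 kcal/day.
Protein energy = 22% × 2125.1205 = 467.5265 kcal.
Protein = 467.5265 ÷ 4 kcal/g = 116.8816 g.

117 g/day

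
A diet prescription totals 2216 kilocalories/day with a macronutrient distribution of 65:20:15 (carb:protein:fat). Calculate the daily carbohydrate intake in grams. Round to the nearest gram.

360 g/day

Carbohydrate energy = 65% × 2216 = 1440.4 kcal.
At 4 kcal/g: 1440.4 ÷ 4 = 360.1 g.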